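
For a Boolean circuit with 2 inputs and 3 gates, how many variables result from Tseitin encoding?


The Tseitin transformation introduces one auxiliary variable per gate.
Total variables = inputs + gates = 2 + 3 = 5.

5


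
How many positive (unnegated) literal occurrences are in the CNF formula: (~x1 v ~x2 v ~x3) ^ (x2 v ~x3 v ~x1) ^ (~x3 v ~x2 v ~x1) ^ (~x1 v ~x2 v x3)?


Scan each clause for unnegated literals.
Clause 1: 0 positive; Clause 2: 1 positive; Clause 3: 0 positive; Clause 4: 1 positive.
Total positive literal occurrences = 2.

2


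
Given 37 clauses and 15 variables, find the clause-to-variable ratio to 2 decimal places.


Clause-to-variable ratio = clauses / variables.
37 / 15 = 2.47.

2.47


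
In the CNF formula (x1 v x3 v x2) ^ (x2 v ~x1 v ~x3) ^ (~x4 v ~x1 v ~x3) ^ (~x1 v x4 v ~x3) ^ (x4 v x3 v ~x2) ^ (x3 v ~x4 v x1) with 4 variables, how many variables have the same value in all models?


Find all satisfying assignments: 7 model(s).
Check which variables have the same value in every model.
No variable is fixed across all models.
Backbone size = 0.

0


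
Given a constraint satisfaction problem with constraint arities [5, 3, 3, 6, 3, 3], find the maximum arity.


The arities are: 5, 3, 3, 6, 3, 3.
Scan for the maximum value.
Maximum arity = 6.

6


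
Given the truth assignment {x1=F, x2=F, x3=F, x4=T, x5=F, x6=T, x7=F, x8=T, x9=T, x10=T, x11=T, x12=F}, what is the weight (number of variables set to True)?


The weight is the number of variables assigned True.
True variables: x4, x6, x8, x9, x10, x11.
Weight = 6.

6


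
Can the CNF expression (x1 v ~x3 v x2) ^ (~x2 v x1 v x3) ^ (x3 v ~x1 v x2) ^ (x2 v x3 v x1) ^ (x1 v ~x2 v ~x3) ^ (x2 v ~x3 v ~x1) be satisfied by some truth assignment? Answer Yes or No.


Check all 8 possible truth assignments.
Number of satisfying assignments found: 2.
The formula is satisfiable.

Yes


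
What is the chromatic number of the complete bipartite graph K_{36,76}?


K_{36,76} is bipartite by definition: the two parts are independent sets, with every edge crossing between them.
Color all vertices in one part with color 1 and all vertices in the other part with color 2.
Since the graph has at least one edge, one color does not suffice.
Chromatic number = 2.

2


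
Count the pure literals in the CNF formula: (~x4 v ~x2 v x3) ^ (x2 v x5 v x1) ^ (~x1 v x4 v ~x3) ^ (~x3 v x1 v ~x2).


A pure literal appears in only one polarity across all clauses.
Pure literals: x5 (positive only).
Count = 1.

1


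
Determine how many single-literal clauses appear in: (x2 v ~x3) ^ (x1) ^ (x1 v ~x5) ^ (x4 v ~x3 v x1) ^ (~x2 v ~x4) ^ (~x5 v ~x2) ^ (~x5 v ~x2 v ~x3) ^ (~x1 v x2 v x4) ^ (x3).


A unit clause contains exactly one literal.
Unit clauses found: (x1), (x3).
Count = 2.

2


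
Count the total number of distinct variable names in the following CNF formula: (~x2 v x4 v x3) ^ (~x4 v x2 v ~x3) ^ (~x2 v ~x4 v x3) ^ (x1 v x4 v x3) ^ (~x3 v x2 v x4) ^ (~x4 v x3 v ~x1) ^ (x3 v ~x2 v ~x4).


Identify each distinct variable in the formula.
Variables found: x1, x2, x3, x4.
Total distinct variables = 4.

4


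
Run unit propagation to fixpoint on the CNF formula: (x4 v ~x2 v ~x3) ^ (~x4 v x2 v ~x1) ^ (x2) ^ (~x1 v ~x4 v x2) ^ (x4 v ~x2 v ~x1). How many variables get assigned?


Unit propagation repeatedly assigns the literal in any unit clause, then simplifies.
Assignments in order: x2 = T.
No further unit clauses remain.
Total variables assigned = 1.

1


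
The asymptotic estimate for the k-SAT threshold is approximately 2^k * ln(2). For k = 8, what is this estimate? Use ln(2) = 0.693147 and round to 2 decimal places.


Using the asymptotic formula: threshold ~ 2^k * ln(2).
2^8 = 256.
256 * 0.693147 = 177.45.

177.45


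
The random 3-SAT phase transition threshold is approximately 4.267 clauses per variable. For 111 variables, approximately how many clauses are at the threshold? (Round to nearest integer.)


The 3-SAT phase transition occurs at approximately 4.267 clauses per variable.
m = 4.267 * 111 = 473.637.
Rounded to nearest integer: 474.

474


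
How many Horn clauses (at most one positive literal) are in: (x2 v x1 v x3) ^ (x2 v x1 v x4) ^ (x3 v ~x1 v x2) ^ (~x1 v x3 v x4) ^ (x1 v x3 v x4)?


A Horn clause has at most one positive literal.
Clause 1: 3 positive lit(s) -> not Horn
Clause 2: 3 positive lit(s) -> not Horn
Clause 3: 2 positive lit(s) -> not Horn
Clause 4: 2 positive lit(s) -> not Horn
Clause 5: 3 positive lit(s) -> not Horn
Total Horn clauses = 0.

0


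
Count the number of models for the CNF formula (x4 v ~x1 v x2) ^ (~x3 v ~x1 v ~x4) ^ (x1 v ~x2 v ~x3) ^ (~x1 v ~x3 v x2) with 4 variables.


Enumerate all 16 truth assignments over 4 variables.
Test each against every clause.
Satisfying assignments found: 10.

10


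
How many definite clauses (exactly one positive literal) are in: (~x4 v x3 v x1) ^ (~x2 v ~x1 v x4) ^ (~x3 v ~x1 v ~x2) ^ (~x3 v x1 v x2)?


A definite clause has exactly one positive literal.
Clause 1: 2 positive -> not definite
Clause 2: 1 positive -> definite
Clause 3: 0 positive -> not definite
Clause 4: 2 positive -> not definite
Definite clause count = 1.

1


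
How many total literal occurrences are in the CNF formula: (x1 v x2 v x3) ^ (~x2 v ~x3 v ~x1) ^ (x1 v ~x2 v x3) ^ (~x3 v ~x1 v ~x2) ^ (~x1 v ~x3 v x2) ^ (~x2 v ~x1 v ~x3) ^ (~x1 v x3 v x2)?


Clause lengths: 3, 3, 3, 3, 3, 3, 3.
Sum = 3 + 3 + 3 + 3 + 3 + 3 + 3 = 21.

21


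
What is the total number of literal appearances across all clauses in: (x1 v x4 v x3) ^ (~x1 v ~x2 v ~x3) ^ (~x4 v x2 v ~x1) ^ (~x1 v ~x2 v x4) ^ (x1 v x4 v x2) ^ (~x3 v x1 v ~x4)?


Clause lengths: 3, 3, 3, 3, 3, 3.
Sum = 3 + 3 + 3 + 3 + 3 + 3 = 18.

18


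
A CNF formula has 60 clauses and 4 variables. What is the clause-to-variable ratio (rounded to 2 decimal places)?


Clause-to-variable ratio = clauses / variables.
60 / 4 = 15.0.

15.0


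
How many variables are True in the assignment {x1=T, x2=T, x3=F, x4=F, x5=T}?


The weight is the number of variables assigned True.
True variables: x1, x2, x5.
Weight = 3.

3


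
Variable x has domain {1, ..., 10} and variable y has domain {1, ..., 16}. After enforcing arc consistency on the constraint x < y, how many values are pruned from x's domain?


For the constraint x < y, x needs a supporting value in y's domain.
x can be at most 15 (one less than y's maximum).
Valid x values from domain: 10 out of 10.
Pruned = 10 - 10 = 0.

0


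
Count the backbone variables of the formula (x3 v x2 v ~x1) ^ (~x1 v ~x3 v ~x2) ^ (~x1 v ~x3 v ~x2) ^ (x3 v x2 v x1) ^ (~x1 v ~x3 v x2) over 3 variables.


Find all satisfying assignments: 4 model(s).
Check which variables have the same value in every model.
No variable is fixed across all models.
Backbone size = 0.

0


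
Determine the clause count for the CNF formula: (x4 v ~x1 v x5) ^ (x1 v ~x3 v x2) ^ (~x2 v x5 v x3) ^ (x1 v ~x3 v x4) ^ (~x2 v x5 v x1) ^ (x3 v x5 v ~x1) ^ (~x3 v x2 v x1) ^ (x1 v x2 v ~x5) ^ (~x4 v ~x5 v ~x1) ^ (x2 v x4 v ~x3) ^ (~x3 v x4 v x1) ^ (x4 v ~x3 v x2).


Each group enclosed in parentheses joined by ^ is one clause.
Counting the conjuncts: 12 clauses.

12


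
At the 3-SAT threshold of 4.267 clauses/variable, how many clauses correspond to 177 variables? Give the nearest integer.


The 3-SAT phase transition occurs at approximately 4.267 clauses per variable.
m = 4.267 * 177 = 755.259.
Rounded to nearest integer: 755.

755


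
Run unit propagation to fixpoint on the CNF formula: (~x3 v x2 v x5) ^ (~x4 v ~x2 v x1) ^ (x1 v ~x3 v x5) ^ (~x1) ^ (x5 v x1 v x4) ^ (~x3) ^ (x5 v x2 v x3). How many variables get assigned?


Unit propagation repeatedly assigns the literal in any unit clause, then simplifies.
Assignments in order: x1 = F, x3 = F.
No further unit clauses remain.
Total variables assigned = 2.

2


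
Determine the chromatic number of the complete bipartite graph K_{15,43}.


K_{15,43} is bipartite by definition: the two parts are independent sets, with every edge crossing between them.
Color all vertices in one part with color 1 and all vertices in the other part with color 2.
Since the graph has at least one edge, one color does not suffice.
Chromatic number = 2.

2


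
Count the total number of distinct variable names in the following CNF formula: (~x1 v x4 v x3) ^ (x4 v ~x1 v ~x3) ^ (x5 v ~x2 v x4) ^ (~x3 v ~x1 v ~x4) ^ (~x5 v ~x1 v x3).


Identify each distinct variable in the formula.
Variables found: x1, x2, x3, x4, x5.
Total distinct variables = 5.

5


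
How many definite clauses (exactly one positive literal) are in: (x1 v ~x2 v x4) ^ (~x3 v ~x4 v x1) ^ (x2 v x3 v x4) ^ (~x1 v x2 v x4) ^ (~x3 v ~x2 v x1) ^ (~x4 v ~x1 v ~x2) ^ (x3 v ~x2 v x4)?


A definite clause has exactly one positive literal.
Clause 1: 2 positive -> not definite
Clause 2: 1 positive -> definite
Clause 3: 3 positive -> not definite
Clause 4: 2 positive -> not definite
Clause 5: 1 positive -> definite
Clause 6: 0 positive -> not definite
Clause 7: 2 positive -> not definite
Definite clause count = 2.

2


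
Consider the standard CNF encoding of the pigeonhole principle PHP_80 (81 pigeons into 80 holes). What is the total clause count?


The PHP encoding has two parts:
1) At-least-one-hole clauses: 81 (one per pigeon, each with 80 literals).
2) At-most-one-pigeon-per-hole clauses: 80 holes * C(81,2) = 80 * 3240 = 259200.
Total clauses = 81 + 259200 = 259281.

259281


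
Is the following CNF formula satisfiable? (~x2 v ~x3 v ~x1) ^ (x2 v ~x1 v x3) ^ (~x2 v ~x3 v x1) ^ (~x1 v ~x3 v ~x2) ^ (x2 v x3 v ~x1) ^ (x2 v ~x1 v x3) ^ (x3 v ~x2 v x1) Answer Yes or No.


Check all 8 possible truth assignments.
Number of satisfying assignments found: 4.
The formula is satisfiable.

Yes


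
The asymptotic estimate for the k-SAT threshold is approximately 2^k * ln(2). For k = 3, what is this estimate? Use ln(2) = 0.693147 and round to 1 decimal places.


Using the asymptotic formula: threshold ~ 2^k * ln(2).
2^3 = 8.
8 * 0.693147 = 5.5.

5.5


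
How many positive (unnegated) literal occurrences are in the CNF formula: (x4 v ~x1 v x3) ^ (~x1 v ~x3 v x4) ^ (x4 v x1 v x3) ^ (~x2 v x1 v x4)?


Scan each clause for unnegated literals.
Clause 1: 2 positive; Clause 2: 1 positive; Clause 3: 3 positive; Clause 4: 2 positive.
Total positive literal occurrences = 8.

8


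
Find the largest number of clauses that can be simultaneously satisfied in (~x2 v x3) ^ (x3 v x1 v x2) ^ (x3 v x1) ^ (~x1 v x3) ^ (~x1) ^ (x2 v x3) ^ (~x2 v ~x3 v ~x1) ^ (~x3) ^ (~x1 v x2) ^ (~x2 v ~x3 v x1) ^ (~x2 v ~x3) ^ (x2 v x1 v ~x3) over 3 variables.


Enumerate all 8 truth assignments.
For each, count how many of the 12 clauses are satisfied.
The formula is not fully satisfiable, so the maximum is below 12.
Maximum simultaneously satisfiable clauses = 10.

10


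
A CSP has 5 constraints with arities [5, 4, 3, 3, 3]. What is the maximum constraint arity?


The arities are: 5, 4, 3, 3, 3.
Scan for the maximum value.
Maximum arity = 5.

5


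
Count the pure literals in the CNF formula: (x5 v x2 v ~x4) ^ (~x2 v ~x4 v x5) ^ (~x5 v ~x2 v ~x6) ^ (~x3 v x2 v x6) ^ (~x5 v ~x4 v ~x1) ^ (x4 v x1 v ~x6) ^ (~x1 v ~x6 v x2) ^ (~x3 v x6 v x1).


A pure literal appears in only one polarity across all clauses.
Pure literals: x3 (negative only).
Count = 1.

1


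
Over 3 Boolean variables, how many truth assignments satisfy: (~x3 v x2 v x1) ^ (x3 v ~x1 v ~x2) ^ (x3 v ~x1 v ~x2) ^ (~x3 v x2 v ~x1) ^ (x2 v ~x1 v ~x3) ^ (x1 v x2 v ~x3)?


Enumerate all 8 truth assignments over 3 variables.
Test each against every clause.
Satisfying assignments found: 5.

5


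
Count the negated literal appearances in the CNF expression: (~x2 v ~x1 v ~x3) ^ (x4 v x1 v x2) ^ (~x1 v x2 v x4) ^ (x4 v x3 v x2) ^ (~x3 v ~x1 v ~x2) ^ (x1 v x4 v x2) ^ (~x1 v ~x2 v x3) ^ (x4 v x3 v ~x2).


Scan each clause for negated literals.
Clause 1: 3 negative; Clause 2: 0 negative; Clause 3: 1 negative; Clause 4: 0 negative; Clause 5: 3 negative; Clause 6: 0 negative; Clause 7: 2 negative; Clause 8: 1 negative.
Total negative literal occurrences = 10.

10


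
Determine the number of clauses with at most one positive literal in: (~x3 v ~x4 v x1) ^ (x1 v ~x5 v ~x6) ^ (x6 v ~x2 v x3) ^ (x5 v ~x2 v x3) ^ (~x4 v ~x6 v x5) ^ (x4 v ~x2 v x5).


A Horn clause has at most one positive literal.
Clause 1: 1 positive lit(s) -> Horn
Clause 2: 1 positive lit(s) -> Horn
Clause 3: 2 positive lit(s) -> not Horn
Clause 4: 2 positive lit(s) -> not Horn
Clause 5: 1 positive lit(s) -> Horn
Clause 6: 2 positive lit(s) -> not Horn
Total Horn clauses = 3.

3


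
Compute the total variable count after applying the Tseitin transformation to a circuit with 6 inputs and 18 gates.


The Tseitin transformation introduces one auxiliary variable per gate.
Total variables = inputs + gates = 6 + 18 = 24.

24


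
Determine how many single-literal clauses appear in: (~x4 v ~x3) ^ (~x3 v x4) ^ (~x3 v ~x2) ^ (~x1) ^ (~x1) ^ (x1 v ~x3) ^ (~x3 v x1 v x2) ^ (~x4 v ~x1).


A unit clause contains exactly one literal.
Unit clauses found: (~x1), (~x1).
Count = 2.

2


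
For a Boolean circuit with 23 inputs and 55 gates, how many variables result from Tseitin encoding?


The Tseitin transformation introduces one auxiliary variable per gate.
Total variables = inputs + gates = 23 + 55 = 78.

78


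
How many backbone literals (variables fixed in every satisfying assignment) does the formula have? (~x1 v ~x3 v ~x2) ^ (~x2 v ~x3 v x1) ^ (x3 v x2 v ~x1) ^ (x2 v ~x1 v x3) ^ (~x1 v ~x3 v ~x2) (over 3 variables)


Find all satisfying assignments: 5 model(s).
Check which variables have the same value in every model.
No variable is fixed across all models.
Backbone size = 0.

0


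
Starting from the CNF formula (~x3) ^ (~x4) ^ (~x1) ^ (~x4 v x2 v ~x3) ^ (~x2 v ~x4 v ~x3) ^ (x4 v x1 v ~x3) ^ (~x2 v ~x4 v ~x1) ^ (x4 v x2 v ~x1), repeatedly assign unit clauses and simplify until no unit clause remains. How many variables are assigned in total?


Unit propagation repeatedly assigns the literal in any unit clause, then simplifies.
Assignments in order: x3 = F, x4 = F, x1 = F.
No further unit clauses remain.
Total variables assigned = 3.

3


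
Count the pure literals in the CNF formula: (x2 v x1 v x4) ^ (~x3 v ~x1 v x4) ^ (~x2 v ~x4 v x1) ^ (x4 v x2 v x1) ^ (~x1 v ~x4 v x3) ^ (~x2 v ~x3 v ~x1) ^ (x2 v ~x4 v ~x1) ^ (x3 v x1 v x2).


A pure literal appears in only one polarity across all clauses.
No pure literals found.
Count = 0.

0


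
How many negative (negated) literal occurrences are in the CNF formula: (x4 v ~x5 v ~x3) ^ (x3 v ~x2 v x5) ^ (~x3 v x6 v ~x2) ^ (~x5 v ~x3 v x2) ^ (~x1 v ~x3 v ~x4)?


Scan each clause for negated literals.
Clause 1: 2 negative; Clause 2: 1 negative; Clause 3: 2 negative; Clause 4: 2 negative; Clause 5: 3 negative.
Total negative literal occurrences = 10.

10


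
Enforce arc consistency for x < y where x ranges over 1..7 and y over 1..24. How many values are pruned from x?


For the constraint x < y, x needs a supporting value in y's domain.
x can be at most 23 (one less than y's maximum).
Valid x values from domain: 7 out of 7.
Pruned = 7 - 7 = 0.

0


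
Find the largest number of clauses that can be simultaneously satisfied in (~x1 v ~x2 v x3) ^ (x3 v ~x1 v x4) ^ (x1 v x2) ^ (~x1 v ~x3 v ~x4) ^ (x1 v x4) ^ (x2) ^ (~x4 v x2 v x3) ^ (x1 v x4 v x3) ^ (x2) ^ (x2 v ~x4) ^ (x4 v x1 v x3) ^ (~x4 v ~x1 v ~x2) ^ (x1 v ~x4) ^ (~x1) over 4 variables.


Enumerate all 16 truth assignments.
For each, count how many of the 14 clauses are satisfied.
The formula is not fully satisfiable, so the maximum is below 14.
Maximum simultaneously satisfiable clauses = 13.

13


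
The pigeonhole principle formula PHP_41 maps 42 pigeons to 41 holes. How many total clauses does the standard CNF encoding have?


The PHP encoding has two parts:
1) At-least-one-hole clauses: 42 (one per pigeon, each with 41 literals).
2) At-most-one-pigeon-per-hole clauses: 41 holes * C(42,2) = 41 * 861 = 35301.
Total clauses = 42 + 35301 = 35343.

35343


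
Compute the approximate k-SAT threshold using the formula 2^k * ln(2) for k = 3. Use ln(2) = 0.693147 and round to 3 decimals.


Using the asymptotic formula: threshold ~ 2^k * ln(2).
2^3 = 8.
8 * 0.693147 = 5.545.

5.545


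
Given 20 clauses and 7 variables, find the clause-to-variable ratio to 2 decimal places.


Clause-to-variable ratio = clauses / variables.
20 / 7 = 2.86.

2.86


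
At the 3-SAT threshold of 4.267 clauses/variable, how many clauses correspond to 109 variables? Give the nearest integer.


The 3-SAT phase transition occurs at approximately 4.267 clauses per variable.
m = 4.267 * 109 = 465.103.
Rounded to nearest integer: 465.

465


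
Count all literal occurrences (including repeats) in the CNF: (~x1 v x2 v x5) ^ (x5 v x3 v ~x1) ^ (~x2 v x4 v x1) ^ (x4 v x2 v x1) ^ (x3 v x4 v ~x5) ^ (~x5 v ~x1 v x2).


Clause lengths: 3, 3, 3, 3, 3, 3.
Sum = 3 + 3 + 3 + 3 + 3 + 3 = 18.

18


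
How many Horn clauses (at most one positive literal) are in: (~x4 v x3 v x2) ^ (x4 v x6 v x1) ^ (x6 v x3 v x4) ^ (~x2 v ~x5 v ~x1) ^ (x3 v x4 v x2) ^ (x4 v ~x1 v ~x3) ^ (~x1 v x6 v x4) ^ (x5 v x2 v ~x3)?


A Horn clause has at most one positive literal.
Clause 1: 2 positive lit(s) -> not Horn
Clause 2: 3 positive lit(s) -> not Horn
Clause 3: 3 positive lit(s) -> not Horn
Clause 4: 0 positive lit(s) -> Horn
Clause 5: 3 positive lit(s) -> not Horn
Clause 6: 1 positive lit(s) -> Horn
Clause 7: 2 positive lit(s) -> not Horn
Clause 8: 2 positive lit(s) -> not Horn
Total Horn clauses = 2.

2


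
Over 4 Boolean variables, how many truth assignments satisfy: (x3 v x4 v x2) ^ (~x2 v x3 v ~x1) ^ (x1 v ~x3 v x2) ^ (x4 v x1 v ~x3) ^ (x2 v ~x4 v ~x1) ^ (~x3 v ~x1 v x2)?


Enumerate all 16 truth assignments over 4 variables.
Test each against every clause.
Satisfying assignments found: 6.

6


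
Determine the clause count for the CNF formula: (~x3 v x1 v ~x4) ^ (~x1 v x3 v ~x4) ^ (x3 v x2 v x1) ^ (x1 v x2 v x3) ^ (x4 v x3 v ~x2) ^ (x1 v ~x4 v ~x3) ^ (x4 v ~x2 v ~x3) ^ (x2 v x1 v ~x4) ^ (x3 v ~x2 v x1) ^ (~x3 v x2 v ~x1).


Each group enclosed in parentheses joined by ^ is one clause.
Counting the conjuncts: 10 clauses.

10


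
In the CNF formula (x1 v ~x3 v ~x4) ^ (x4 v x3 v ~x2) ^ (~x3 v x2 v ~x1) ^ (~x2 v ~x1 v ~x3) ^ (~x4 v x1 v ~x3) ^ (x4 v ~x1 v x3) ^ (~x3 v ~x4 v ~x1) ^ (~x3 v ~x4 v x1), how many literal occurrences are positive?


Scan each clause for unnegated literals.
Clause 1: 1 positive; Clause 2: 2 positive; Clause 3: 1 positive; Clause 4: 0 positive; Clause 5: 1 positive; Clause 6: 2 positive; Clause 7: 0 positive; Clause 8: 1 positive.
Total positive literal occurrences = 8.

8


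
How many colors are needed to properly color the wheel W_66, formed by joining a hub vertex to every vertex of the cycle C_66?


W_66 consists of the cycle C_66 together with a hub vertex adjacent to every cycle vertex.
The cycle C_66 needs 2 colors (even cycle -> 2).
The hub is adjacent to every cycle vertex, so it must receive a new color distinct from all of them.
Chromatic number = 2 + 1 = 3.

3


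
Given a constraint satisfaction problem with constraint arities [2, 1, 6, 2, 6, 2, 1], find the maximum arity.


The arities are: 2, 1, 6, 2, 6, 2, 1.
Scan for the maximum value.
Maximum arity = 6.

6


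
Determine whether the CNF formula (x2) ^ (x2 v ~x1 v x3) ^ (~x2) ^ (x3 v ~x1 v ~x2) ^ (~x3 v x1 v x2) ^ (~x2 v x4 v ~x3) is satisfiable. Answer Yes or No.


Check all 16 possible truth assignments.
Number of satisfying assignments found: 0.
The formula is unsatisfiable.

No


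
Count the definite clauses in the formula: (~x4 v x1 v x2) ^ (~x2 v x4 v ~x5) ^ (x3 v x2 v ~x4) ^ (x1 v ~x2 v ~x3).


A definite clause has exactly one positive literal.
Clause 1: 2 positive -> not definite
Clause 2: 1 positive -> definite
Clause 3: 2 positive -> not definite
Clause 4: 1 positive -> definite
Definite clause count = 2.

2


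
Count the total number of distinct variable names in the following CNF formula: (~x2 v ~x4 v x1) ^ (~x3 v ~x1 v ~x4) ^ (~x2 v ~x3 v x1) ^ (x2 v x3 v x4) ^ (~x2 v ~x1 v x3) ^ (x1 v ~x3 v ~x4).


Identify each distinct variable in the formula.
Variables found: x1, x2, x3, x4.
Total distinct variables = 4.

4


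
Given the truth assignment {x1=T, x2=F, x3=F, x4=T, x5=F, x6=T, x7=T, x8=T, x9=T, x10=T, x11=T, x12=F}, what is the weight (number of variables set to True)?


The weight is the number of variables assigned True.
True variables: x1, x4, x6, x7, x8, x9, x10, x11.
Weight = 8.

8


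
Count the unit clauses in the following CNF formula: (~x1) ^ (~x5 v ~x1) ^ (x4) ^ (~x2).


A unit clause contains exactly one literal.
Unit clauses found: (~x1), (x4), (~x2).
Count = 3.

3


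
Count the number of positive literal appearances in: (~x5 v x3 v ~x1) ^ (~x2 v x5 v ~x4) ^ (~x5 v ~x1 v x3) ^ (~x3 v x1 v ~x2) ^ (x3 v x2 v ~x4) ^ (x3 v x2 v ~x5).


Scan each clause for unnegated literals.
Clause 1: 1 positive; Clause 2: 1 positive; Clause 3: 1 positive; Clause 4: 1 positive; Clause 5: 2 positive; Clause 6: 2 positive.
Total positive literal occurrences = 8.

8


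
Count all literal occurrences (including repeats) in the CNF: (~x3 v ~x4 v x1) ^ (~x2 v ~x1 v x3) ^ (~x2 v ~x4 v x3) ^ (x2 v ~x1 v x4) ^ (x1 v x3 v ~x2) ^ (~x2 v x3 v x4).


Clause lengths: 3, 3, 3, 3, 3, 3.
Sum = 3 + 3 + 3 + 3 + 3 + 3 = 18.

18


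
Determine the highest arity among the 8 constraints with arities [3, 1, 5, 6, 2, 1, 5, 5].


The arities are: 3, 1, 5, 6, 2, 1, 5, 5.
Scan for the maximum value.
Maximum arity = 6.

6


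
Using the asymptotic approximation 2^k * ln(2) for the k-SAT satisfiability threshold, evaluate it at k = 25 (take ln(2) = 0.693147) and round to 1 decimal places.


Using the asymptotic formula: threshold ~ 2^k * ln(2).
2^25 = 33554432.
33554432 * 0.693147 = 23258153.9.

23258153.9


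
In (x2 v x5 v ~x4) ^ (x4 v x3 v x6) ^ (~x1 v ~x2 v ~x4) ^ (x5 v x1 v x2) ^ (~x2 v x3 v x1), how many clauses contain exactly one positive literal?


A definite clause has exactly one positive literal.
Clause 1: 2 positive -> not definite
Clause 2: 3 positive -> not definite
Clause 3: 0 positive -> not definite
Clause 4: 3 positive -> not definite
Clause 5: 2 positive -> not definite
Definite clause count = 0.

0


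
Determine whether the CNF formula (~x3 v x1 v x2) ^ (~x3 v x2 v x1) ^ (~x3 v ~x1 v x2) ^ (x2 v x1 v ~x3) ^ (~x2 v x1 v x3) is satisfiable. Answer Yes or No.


Check all 8 possible truth assignments.
Number of satisfying assignments found: 5.
The formula is satisfiable.

Yes


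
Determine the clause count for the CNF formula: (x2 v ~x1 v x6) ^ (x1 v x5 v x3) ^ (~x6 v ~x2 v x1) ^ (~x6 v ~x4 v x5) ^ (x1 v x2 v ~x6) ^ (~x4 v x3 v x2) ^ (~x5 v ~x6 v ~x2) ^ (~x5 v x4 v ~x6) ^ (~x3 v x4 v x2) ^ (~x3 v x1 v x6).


Each group enclosed in parentheses joined by ^ is one clause.
Counting the conjuncts: 10 clauses.

10


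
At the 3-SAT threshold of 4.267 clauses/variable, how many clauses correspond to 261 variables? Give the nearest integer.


The 3-SAT phase transition occurs at approximately 4.267 clauses per variable.
m = 4.267 * 261 = 1113.687.
Rounded to nearest integer: 1114.

1114


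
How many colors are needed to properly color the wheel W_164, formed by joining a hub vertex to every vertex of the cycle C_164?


W_164 consists of the cycle C_164 together with a hub vertex adjacent to every cycle vertex.
The cycle C_164 needs 2 colors (even cycle -> 2).
The hub is adjacent to every cycle vertex, so it must receive a new color distinct from all of them.
Chromatic number = 2 + 1 = 3.

3


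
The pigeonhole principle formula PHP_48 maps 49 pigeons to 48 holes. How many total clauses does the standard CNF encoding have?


The PHP encoding has two parts:
1) At-least-one-hole clauses: 49 (one per pigeon, each with 48 literals).
2) At-most-one-pigeon-per-hole clauses: 48 holes * C(49,2) = 48 * 1176 = 56448.
Total clauses = 49 + 56448 = 56497.

56497


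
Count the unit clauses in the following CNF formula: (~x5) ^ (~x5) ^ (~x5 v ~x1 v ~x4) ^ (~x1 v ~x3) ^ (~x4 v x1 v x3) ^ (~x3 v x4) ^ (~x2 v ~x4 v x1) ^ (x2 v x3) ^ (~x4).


A unit clause contains exactly one literal.
Unit clauses found: (~x5), (~x5), (~x4).
Count = 3.

3


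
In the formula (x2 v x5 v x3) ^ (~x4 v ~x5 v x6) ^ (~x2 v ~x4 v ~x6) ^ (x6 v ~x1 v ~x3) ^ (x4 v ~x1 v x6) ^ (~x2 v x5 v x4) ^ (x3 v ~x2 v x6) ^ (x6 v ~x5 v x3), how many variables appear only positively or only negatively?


A pure literal appears in only one polarity across all clauses.
Pure literals: x1 (negative only).
Count = 1.

1


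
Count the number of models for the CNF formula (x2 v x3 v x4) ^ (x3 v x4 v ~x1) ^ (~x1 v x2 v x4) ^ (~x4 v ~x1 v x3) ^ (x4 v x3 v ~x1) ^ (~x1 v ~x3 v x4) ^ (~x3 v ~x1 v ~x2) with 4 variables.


Enumerate all 16 truth assignments over 4 variables.
Test each against every clause.
Satisfying assignments found: 8.

8


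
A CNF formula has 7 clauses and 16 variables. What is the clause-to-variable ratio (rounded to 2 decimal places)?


Clause-to-variable ratio = clauses / variables.
7 / 16 = 0.44.

0.44


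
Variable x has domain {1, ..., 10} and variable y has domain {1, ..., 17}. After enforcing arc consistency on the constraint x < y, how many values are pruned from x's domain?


For the constraint x < y, x needs a supporting value in y's domain.
x can be at most 16 (one less than y's maximum).
Valid x values from domain: 10 out of 10.
Pruned = 10 - 10 = 0.

0


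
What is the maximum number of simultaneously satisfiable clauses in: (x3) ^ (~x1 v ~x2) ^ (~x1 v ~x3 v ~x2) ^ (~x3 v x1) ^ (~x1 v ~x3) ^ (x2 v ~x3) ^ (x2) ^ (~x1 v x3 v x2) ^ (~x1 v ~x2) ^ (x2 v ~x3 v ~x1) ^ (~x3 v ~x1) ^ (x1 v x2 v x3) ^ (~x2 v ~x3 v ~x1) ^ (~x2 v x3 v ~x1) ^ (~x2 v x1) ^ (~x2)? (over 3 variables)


Enumerate all 8 truth assignments.
For each, count how many of the 16 clauses are satisfied.
The formula is not fully satisfiable, so the maximum is below 16.
Maximum simultaneously satisfiable clauses = 13.

13


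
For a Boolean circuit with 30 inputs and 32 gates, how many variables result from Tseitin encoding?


The Tseitin transformation introduces one auxiliary variable per gate.
Total variables = inputs + gates = 30 + 32 = 62.

62


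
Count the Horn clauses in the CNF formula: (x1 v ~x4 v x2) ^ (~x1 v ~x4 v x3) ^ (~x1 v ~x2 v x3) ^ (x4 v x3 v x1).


A Horn clause has at most one positive literal.
Clause 1: 2 positive lit(s) -> not Horn
Clause 2: 1 positive lit(s) -> Horn
Clause 3: 1 positive lit(s) -> Horn
Clause 4: 3 positive lit(s) -> not Horn
Total Horn clauses = 2.

2


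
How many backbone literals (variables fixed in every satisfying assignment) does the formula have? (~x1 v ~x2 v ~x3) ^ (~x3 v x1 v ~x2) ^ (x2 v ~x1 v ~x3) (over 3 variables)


Find all satisfying assignments: 5 model(s).
Check which variables have the same value in every model.
No variable is fixed across all models.
Backbone size = 0.

0


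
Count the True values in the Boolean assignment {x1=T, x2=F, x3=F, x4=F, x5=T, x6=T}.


The weight is the number of variables assigned True.
True variables: x1, x5, x6.
Weight = 3.

3


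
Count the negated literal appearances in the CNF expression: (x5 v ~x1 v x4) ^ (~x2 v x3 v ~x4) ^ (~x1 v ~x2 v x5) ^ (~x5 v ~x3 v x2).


Scan each clause for negated literals.
Clause 1: 1 negative; Clause 2: 2 negative; Clause 3: 2 negative; Clause 4: 2 negative.
Total negative literal occurrences = 7.

7


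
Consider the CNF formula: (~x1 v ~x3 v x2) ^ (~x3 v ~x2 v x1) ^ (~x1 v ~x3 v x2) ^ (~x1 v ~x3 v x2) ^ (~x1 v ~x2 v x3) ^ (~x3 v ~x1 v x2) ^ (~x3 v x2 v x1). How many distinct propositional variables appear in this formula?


Identify each distinct variable in the formula.
Variables found: x1, x2, x3.
Total distinct variables = 3.

3


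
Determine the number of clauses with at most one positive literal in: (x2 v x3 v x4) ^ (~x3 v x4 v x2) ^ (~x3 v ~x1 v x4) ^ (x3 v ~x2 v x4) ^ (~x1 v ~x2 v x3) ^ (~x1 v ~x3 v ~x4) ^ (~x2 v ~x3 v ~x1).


A Horn clause has at most one positive literal.
Clause 1: 3 positive lit(s) -> not Horn
Clause 2: 2 positive lit(s) -> not Horn
Clause 3: 1 positive lit(s) -> Horn
Clause 4: 2 positive lit(s) -> not Horn
Clause 5: 1 positive lit(s) -> Horn
Clause 6: 0 positive lit(s) -> Horn
Clause 7: 0 positive lit(s) -> Horn
Total Horn clauses = 4.

4


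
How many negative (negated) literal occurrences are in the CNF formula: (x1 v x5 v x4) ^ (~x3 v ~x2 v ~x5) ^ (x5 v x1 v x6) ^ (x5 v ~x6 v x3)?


Scan each clause for negated literals.
Clause 1: 0 negative; Clause 2: 3 negative; Clause 3: 0 negative; Clause 4: 1 negative.
Total negative literal occurrences = 4.

4


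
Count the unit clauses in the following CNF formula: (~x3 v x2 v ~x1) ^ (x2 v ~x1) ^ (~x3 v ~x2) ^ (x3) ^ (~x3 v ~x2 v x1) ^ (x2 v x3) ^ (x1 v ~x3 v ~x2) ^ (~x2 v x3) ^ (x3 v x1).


A unit clause contains exactly one literal.
Unit clauses found: (x3).
Count = 1.

1


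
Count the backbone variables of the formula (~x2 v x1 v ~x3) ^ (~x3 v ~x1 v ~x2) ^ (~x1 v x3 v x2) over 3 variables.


Find all satisfying assignments: 5 model(s).
Check which variables have the same value in every model.
No variable is fixed across all models.
Backbone size = 0.

0


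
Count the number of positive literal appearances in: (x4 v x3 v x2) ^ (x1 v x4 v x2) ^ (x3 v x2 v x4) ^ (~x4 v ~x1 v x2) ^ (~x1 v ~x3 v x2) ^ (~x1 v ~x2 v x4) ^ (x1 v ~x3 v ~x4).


Scan each clause for unnegated literals.
Clause 1: 3 positive; Clause 2: 3 positive; Clause 3: 3 positive; Clause 4: 1 positive; Clause 5: 1 positive; Clause 6: 1 positive; Clause 7: 1 positive.
Total positive literal occurrences = 13.

13


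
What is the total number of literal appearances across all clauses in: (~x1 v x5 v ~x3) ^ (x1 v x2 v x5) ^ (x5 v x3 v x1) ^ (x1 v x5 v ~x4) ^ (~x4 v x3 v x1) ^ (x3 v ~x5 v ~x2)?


Clause lengths: 3, 3, 3, 3, 3, 3.
Sum = 3 + 3 + 3 + 3 + 3 + 3 = 18.

18


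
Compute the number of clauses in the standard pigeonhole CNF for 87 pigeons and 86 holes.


The PHP encoding has two parts:
1) At-least-one-hole clauses: 87 (one per pigeon, each with 86 literals).
2) At-most-one-pigeon-per-hole clauses: 86 holes * C(87,2) = 86 * 3741 = 321726.
Total clauses = 87 + 321726 = 321813.

321813


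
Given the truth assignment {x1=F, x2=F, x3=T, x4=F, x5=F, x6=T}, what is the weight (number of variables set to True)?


The weight is the number of variables assigned True.
True variables: x3, x6.
Weight = 2.

2


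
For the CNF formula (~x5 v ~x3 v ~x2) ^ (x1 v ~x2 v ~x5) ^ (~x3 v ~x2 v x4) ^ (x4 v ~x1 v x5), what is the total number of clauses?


Each group enclosed in parentheses joined by ^ is one clause.
Counting the conjuncts: 4 clauses.

4


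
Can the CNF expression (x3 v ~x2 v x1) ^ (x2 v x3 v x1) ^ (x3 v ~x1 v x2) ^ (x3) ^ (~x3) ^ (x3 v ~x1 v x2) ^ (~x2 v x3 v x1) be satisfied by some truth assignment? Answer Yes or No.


Check all 8 possible truth assignments.
Number of satisfying assignments found: 0.
The formula is unsatisfiable.

No


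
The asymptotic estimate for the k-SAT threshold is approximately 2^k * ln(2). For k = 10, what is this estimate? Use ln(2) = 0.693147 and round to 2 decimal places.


Using the asymptotic formula: threshold ~ 2^k * ln(2).
2^10 = 1024.
1024 * 0.693147 = 709.78.

709.78


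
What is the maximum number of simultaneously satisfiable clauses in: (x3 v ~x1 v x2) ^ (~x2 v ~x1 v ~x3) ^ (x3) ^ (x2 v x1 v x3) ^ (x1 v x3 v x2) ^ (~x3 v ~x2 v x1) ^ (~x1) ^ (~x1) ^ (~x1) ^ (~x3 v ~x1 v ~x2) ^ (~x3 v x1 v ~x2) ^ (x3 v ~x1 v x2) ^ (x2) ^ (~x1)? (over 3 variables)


Enumerate all 8 truth assignments.
For each, count how many of the 14 clauses are satisfied.
The formula is not fully satisfiable, so the maximum is below 14.
Maximum simultaneously satisfiable clauses = 13.

13


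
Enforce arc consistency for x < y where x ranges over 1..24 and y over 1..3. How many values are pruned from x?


For the constraint x < y, x needs a supporting value in y's domain.
x can be at most 2 (one less than y's maximum).
Valid x values from domain: 2 out of 24.
Pruned = 24 - 2 = 22.

22


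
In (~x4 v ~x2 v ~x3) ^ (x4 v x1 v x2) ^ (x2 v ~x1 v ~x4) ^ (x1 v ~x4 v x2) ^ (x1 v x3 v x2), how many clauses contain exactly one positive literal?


A definite clause has exactly one positive literal.
Clause 1: 0 positive -> not definite
Clause 2: 3 positive -> not definite
Clause 3: 1 positive -> definite
Clause 4: 2 positive -> not definite
Clause 5: 3 positive -> not definite
Definite clause count = 1.

1


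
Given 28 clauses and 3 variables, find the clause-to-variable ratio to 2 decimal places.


Clause-to-variable ratio = clauses / variables.
28 / 3 = 9.33.

9.33


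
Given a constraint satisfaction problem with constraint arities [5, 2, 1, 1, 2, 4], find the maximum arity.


The arities are: 5, 2, 1, 1, 2, 4.
Scan for the maximum value.
Maximum arity = 5.

5


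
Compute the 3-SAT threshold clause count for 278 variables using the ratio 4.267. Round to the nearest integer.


The 3-SAT phase transition occurs at approximately 4.267 clauses per variable.
m = 4.267 * 278 = 1186.226.
Rounded to nearest integer: 1186.

1186


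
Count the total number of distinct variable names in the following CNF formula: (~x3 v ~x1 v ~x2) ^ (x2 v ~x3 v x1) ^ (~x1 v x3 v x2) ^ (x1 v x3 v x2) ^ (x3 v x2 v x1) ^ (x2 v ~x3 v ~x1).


Identify each distinct variable in the formula.
Variables found: x1, x2, x3.
Total distinct variables = 3.

3


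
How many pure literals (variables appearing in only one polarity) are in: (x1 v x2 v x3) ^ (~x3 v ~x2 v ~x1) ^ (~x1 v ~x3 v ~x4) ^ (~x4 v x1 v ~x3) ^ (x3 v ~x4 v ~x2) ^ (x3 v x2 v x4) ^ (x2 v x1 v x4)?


A pure literal appears in only one polarity across all clauses.
No pure literals found.
Count = 0.

0


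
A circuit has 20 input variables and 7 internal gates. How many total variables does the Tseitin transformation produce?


The Tseitin transformation introduces one auxiliary variable per gate.
Total variables = inputs + gates = 20 + 7 = 27.

27


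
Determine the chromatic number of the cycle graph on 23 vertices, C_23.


An odd cycle cannot be 2-colored: alternating two colors around the cycle returns to the start with a conflict.
Since 23 is odd, three colors are required (and three suffice).
Chromatic number = 3.

3


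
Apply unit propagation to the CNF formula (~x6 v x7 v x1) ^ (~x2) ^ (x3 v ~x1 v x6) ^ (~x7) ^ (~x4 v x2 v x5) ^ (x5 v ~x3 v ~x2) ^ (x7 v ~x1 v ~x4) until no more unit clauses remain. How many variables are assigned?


Unit propagation repeatedly assigns the literal in any unit clause, then simplifies.
Assignments in order: x2 = F, x7 = F.
No further unit clauses remain.
Total variables assigned = 2.

2


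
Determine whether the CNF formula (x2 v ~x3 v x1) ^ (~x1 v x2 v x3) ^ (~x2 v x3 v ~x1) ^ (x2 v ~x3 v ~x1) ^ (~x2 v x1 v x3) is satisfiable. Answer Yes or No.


Check all 8 possible truth assignments.
Number of satisfying assignments found: 3.
The formula is satisfiable.

Yes


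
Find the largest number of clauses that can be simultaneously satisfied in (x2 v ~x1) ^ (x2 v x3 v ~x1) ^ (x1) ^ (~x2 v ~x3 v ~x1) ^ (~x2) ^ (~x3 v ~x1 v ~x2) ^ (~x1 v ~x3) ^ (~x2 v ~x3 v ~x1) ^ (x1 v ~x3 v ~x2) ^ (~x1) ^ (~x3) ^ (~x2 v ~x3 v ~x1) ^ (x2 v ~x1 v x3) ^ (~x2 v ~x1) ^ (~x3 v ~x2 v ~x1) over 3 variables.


Enumerate all 8 truth assignments.
For each, count how many of the 15 clauses are satisfied.
The formula is not fully satisfiable, so the maximum is below 15.
Maximum simultaneously satisfiable clauses = 14.

14


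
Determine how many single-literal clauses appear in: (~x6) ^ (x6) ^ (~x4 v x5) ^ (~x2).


A unit clause contains exactly one literal.
Unit clauses found: (~x6), (x6), (~x2).
Count = 3.

3


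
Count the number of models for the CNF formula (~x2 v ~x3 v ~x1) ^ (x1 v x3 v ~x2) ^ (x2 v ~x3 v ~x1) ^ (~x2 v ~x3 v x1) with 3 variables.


Enumerate all 8 truth assignments over 3 variables.
Test each against every clause.
Satisfying assignments found: 4.

4


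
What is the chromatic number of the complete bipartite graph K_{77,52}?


K_{77,52} is bipartite by definition: the two parts are independent sets, with every edge crossing between them.
Color all vertices in one part with color 1 and all vertices in the other part with color 2.
Since the graph has at least one edge, one color does not suffice.
Chromatic number = 2.

2


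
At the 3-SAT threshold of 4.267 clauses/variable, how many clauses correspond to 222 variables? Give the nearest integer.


The 3-SAT phase transition occurs at approximately 4.267 clauses per variable.
m = 4.267 * 222 = 947.274.
Rounded to nearest integer: 947.

947


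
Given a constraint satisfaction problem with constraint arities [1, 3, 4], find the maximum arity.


The arities are: 1, 3, 4.
Scan for the maximum value.
Maximum arity = 4.

4


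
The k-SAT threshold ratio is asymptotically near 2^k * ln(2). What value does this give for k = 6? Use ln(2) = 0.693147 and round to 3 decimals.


Using the asymptotic formula: threshold ~ 2^k * ln(2).
2^6 = 64.
64 * 0.693147 = 44.361.

44.361


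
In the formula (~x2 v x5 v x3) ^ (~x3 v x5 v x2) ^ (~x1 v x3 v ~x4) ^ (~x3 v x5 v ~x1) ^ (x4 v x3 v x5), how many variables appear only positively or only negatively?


A pure literal appears in only one polarity across all clauses.
Pure literals: x1 (negative only), x5 (positive only).
Count = 2.

2


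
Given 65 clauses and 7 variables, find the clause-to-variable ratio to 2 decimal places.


Clause-to-variable ratio = clauses / variables.
65 / 7 = 9.29.

9.29


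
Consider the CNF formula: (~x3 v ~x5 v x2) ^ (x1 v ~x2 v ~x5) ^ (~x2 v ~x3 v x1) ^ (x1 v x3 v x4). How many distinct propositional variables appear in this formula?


Identify each distinct variable in the formula.
Variables found: x1, x2, x3, x4, x5.
Total distinct variables = 5.

5


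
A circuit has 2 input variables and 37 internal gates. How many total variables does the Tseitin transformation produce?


The Tseitin transformation introduces one auxiliary variable per gate.
Total variables = inputs + gates = 2 + 37 = 39.

39


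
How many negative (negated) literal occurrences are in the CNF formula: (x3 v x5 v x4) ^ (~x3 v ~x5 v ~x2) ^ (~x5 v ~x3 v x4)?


Scan each clause for negated literals.
Clause 1: 0 negative; Clause 2: 3 negative; Clause 3: 2 negative.
Total negative literal occurrences = 5.

5


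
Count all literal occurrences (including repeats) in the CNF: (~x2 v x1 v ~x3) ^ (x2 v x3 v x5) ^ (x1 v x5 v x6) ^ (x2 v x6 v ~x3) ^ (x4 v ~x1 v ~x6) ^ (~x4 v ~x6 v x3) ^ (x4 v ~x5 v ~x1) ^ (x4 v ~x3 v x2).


Clause lengths: 3, 3, 3, 3, 3, 3, 3, 3.
Sum = 3 + 3 + 3 + 3 + 3 + 3 + 3 + 3 = 24.

24


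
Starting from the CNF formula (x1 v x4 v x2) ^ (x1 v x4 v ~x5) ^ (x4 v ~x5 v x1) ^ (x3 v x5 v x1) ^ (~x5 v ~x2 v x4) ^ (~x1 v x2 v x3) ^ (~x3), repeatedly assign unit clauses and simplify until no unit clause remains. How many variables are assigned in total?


Unit propagation repeatedly assigns the literal in any unit clause, then simplifies.
Assignments in order: x3 = F.
No further unit clauses remain.
Total variables assigned = 1.

1


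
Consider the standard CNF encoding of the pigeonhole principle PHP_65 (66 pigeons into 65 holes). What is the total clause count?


The PHP encoding has two parts:
1) At-least-one-hole clauses: 66 (one per pigeon, each with 65 literals).
2) At-most-one-pigeon-per-hole clauses: 65 holes * C(66,2) = 65 * 2145 = 139425.
Total clauses = 66 + 139425 = 139491.

139491


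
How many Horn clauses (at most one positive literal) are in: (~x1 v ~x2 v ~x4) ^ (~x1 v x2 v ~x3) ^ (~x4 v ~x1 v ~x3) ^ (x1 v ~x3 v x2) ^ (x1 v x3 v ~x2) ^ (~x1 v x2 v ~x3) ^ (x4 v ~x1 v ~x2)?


A Horn clause has at most one positive literal.
Clause 1: 0 positive lit(s) -> Horn
Clause 2: 1 positive lit(s) -> Horn
Clause 3: 0 positive lit(s) -> Horn
Clause 4: 2 positive lit(s) -> not Horn
Clause 5: 2 positive lit(s) -> not Horn
Clause 6: 1 positive lit(s) -> Horn
Clause 7: 1 positive lit(s) -> Horn
Total Horn clauses = 5.

5
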